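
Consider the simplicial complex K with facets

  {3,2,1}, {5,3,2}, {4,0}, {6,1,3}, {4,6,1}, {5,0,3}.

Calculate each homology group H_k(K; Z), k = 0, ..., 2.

Fix the vertex order 0 < 1 < 2 < 3 < 4 < 5 < 6 and write every simplex with vertices in increasing order. Then dim K = 2 and the simplices of K are:

  0-simplices (7): [0], [1], [2], [3], [4], [5], [6]
  1-simplices (12): [0,3], [0,4], [0,5], [1,2], [1,3], [1,4], [1,6], [2,3], [2,5], [3,5], [3,6], [4,6]
  2-simplices (5): [0,3,5], [1,2,3], [1,3,6], [1,4,6], [2,3,5]

so the chain groups are C_0 ≅ Z^7, C_1 ≅ Z^12, C_2 ≅ Z^5.

∂_1: C_1 → C_0 maps an edge to its endpoints' difference, ∂[p,q] = q − p. For instance
  ∂[3,6] = [6] − [3].
As a 7×12 matrix over Z this has rank 6, with invariant factors (1,1,1,1,1,1).

The boundary map ∂_2: C_2 → C_1 acts by ∂[p,q,r] = [q,r] − [p,r] + [p,q]. For instance
  ∂[0,3,5] = [3,5] − [0,5] + [0,3],
  ∂[2,3,5] = [3,5] − [2,5] + [2,3].
As a 12×5 matrix over Z this has rank 5, with invariant factors (1,1,1,1,1).

Reading off H_k = ker ∂_k / im ∂_{k+1}:

  H_0: rank C_0 − rank ∂_1 = 7 − 6 = 1, and the invariant factors of ∂_1 are all 1, so H_0 ≅ Z.
  H_1: rank ker ∂_1 − rank ∂_2 = (12 − 6) − 5 = 1, and the invariant factors of ∂_2 are all 1, so H_1 ≅ Z.
  H_2: rank ker ∂_2 − rank ∂_3 = (5 − 5) − 0 = 0, and there is no ∂_3, so H_2 ≅ 0.

H_0 ≅ Z,  H_1 ≅ Z,  H_2 = 0.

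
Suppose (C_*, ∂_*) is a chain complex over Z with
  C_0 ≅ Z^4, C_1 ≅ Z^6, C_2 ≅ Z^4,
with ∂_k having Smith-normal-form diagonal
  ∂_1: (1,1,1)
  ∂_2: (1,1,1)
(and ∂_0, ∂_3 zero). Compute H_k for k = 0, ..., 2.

H_0: b_0 = 4 − 0 − 3 = 1; torsion from ∂_1 factors > 1: none. So H_0 = Z.
H_1: b_1 = 6 − 3 − 3 = 0; torsion from ∂_2 factors > 1: none. So H_1 = 0.
H_2: b_2 = 4 − 3 − 0 = 1; torsion from ∂_3 factors > 1: none. So H_2 = Z.

H_0 = Z,  H_1 = 0,  H_2 = Z.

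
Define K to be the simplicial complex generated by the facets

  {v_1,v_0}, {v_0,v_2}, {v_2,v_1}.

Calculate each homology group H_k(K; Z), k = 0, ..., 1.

H_0 = Z,  H_1 = Z.

Fix the vertex order v_0 < v_1 < v_2 and write every simplex with vertices in increasing order. Then dim K = 1 and the simplices of K are:

  0-simplices (3): [v_0], [v_1], [v_2]
  1-simplices (3): [v_0,v_1], [v_0,v_2], [v_1,v_2]

Hence C_0 ≅ Z^3, C_1 ≅ Z^3.

∂_1: C_1 → C_0 maps an edge to its endpoints' difference, ∂[p,q] = q − p.
The resulting 3×3 matrix has rank 2, and its Smith normal form has invariant factors (1,1).

Reading off H_k = ker ∂_k / im ∂_{k+1}:

  H_0: rank C_0 − rank ∂_1 = 3 − 2 = 1, and the invariant factors of ∂_1 are all 1, so H_0 = Z.
  H_1: rank ker ∂_1 − rank ∂_2 = (3 − 2) − 0 = 1, and there is no ∂_2, so H_1 = Z.

As a check, the Euler characteristic is 3 − 3 = 0, which agrees with 1 − 1 = 0.
(K is a triangulation of the circle S^1.)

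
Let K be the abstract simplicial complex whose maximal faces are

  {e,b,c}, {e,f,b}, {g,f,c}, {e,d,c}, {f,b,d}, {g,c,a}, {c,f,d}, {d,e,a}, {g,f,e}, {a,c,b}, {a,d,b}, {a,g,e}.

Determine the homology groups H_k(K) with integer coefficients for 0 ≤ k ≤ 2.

Fix the vertex order a < b < c < d < e < f < g and write every simplex with vertices in increasing order. Then dim K = 2 and the simplices of K are:

  0-simplices (7): a, b, c, d, e, f, g
  1-simplices (18): ab, ac, ad, ae, ag, bc, bd, be, bf, cd, ce, cf, cg, de, df, ef, eg, fg
  2-simplices (12): abc, abd, acg, ade, aeg, bce, bdf, bef, cde, cdf, cfg, efg

so the chain groups are C_0 ≅ Z^7, C_1 ≅ Z^18, C_2 ≅ Z^12.

The boundary map ∂_1: C_1 → C_0 maps an edge to its endpoints' difference, ∂[p,q] = q − p.
This gives a 7×18 integer matrix of rank 6; reducing to Smith normal form yields diagonal entries (1,1,1,1,1,1).

∂_2: C_2 → C_1 maps a triangle to the signed sum of its edges. For instance
  ∂cfg = fg − cg + cf,
  ∂efg = fg − eg + ef.
As a 18×12 matrix over Z this has rank 12, with invariant factors (1,1,1,1,1,1,1,1,1,1,1,2).

Reading off H_k = ker ∂_k / im ∂_{k+1}:

  H_0: rank C_0 − rank ∂_1 = 7 − 6 = 1, and the invariant factors of ∂_1 are all 1, so H_0 ≅ Z.
  H_1: rank ker ∂_1 − rank ∂_2 = (18 − 6) − 12 = 0, and ∂_2 has invariant factor 2 > 1, so H_1 ≅ Z/2Z.
  H_2: rank ker ∂_2 − rank ∂_3 = (12 − 12) − 0 = 0, and there is no ∂_3, so H_2 ≅ 0.

As a check, the Euler characteristic is 7 − 18 + 12 = 1, which agrees with 1 − 0 + 0 = 1.
(K is a triangulation of the real projective plane RP^2.)

H_0 ≅ Z,  H_1 ≅ Z/2Z,  H_2 = 0.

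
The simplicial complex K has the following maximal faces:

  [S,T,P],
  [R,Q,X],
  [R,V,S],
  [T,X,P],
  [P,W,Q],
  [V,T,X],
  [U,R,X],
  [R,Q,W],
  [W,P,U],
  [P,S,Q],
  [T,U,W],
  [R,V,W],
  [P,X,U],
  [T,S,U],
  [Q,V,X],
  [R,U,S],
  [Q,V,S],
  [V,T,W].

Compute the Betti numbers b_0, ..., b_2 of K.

Take the total order P < Q < R < S < T < U < V < W < X on the vertex set. Then K (dimension 2) consists of the simplices:

  0-simplices (9): P, Q, R, S, T, U, V, W, X
  1-simplices (27): PQ, PS, PT, PU, PW, PX, QR, QS, QV, QW, QX, RS, RU, RV, RW, RX, ST, SU, SV, TU, TV, TW, TX, UW, UX, VW, VX
  2-simplices (18): PQS, PQW, PST, PTX, PUW, PUX, QRW, QRX, QSV, QVX, RSU, RSV, RUX, RVW, STU, TUW, TVW, TVX

giving chain groups C_0 ≅ Z^9, C_1 ≅ Z^27, C_2 ≅ Z^18.

Boundary ∂_1: C_1 → C_0 is given by ∂[p,q] = [q] − [p].
The resulting 9×27 matrix has rank 8, and its Smith normal form has invariant factors (1,1,1,1,1,1,1,1).

The boundary map ∂_2: C_2 → C_1 maps a triangle to the signed sum of its edges. For instance
  ∂PQS = QS − PS + PQ,
  ∂QRW = RW − QW + QR.
The 27×18 boundary matrix has rank 18 and Smith normal form diag(1,1,1,1,1,1,1,1,1,1,1,1,1,1,1,1,1,2).

Computing H_k = (kernel of ∂_k) / (image of ∂_{k+1}):

  H_0: rank C_0 − rank ∂_1 = 9 − 8 = 1, and the invariant factors of ∂_1 are all 1, so H_0 = Z.
  H_1: rank ker ∂_1 − rank ∂_2 = (27 − 8) − 18 = 1, and ∂_2 has invariant factor 2 > 1, so H_1 = Z ⊕ Z/2.
  H_2: rank ker ∂_2 − rank ∂_3 = (18 − 18) − 0 = 0, and there is no ∂_3, so H_2 = 0.

As a check, the Euler characteristic is 9 − 27 + 18 = 0, which agrees with 1 − 1 + 0 = 0.

Hence the Betti numbers are b_0 = 1, b_1 = 1, b_2 = 0.

b_0 = 1, b_1 = 1, b_2 = 0.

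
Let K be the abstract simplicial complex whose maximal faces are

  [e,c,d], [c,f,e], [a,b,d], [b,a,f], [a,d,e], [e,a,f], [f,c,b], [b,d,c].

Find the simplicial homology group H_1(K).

K has 6 vertices, 12 edges, 8 triangles.
rank ∂_1 = 5, rank ∂_2 = 7 ⇒ b_1 = 12 − 5 − 7 = 0; all invariant factors of ∂_2 are 1 so no torsion. So H_1 = 0.

H_1 = 0.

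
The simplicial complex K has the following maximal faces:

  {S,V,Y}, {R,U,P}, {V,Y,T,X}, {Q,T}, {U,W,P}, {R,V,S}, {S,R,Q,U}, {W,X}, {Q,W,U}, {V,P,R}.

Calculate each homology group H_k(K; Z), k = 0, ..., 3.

H_0 ≅ Z,  H_1 ≅ Z^2,  H_2 = 0,  H_3 = 0.

Take the total order P < Q < R < S < T < U < V < W < X < Y on the vertex set. Then K (dimension 3) consists of the simplices:

  0-simplices (10): P, Q, R, S, T, U, V, W, X, Y
  1-simplices (23): PR, PU, PV, PW, QR, QS, QT, QU, QW, RS, RU, RV, SU, SV, SY, TV, TX, TY, UW, VX, VY, WX, XY
  2-simplices (14): PRU, PRV, PUW, QRS, QRU, QSU, QUW, RSU, RSV, SVY, TVX, TVY, TXY, VXY
  3-simplices (2): QRSU, TVXY

Hence C_0 ≅ Z^10, C_1 ≅ Z^23, C_2 ≅ Z^14, C_3 ≅ Z^2.

Boundary ∂_1: C_1 → C_0 is given by ∂[p,q] = [q] − [p].
The resulting 10×23 matrix has rank 9, and its Smith normal form has invariant factors (1,1,1,1,1,1,1,1,1).

∂_2: C_2 → C_1 maps a triangle to the signed sum of its edges. For instance
  ∂PUW = UW − PW + PU,
  ∂TXY = XY − TY + TX.
The resulting 23×14 matrix has rank 12, and its Smith normal form has invariant factors (1,1,1,1,1,1,1,1,1,1,1,1).

The boundary map ∂_3: C_3 → C_2 sends each 3-simplex σ to the alternating sum Σ_i (−1)^i (σ with its i-th vertex removed). For instance
  ∂TVXY = VXY − TXY + TVY − TVX,
  ∂QRSU = RSU − QSU + QRU − QRS.
As a 14×2 matrix over Z this has rank 2, with invariant factors (1,1).

Computing H_k = (kernel of ∂_k) / (image of ∂_{k+1}):

  H_0: rank C_0 − rank ∂_1 = 10 − 9 = 1, and the invariant factors of ∂_1 are all 1, so H_0 = Z.
  H_1: rank ker ∂_1 − rank ∂_2 = (23 − 9) − 12 = 2, and the invariant factors of ∂_2 are all 1, so H_1 = Z^2.
  H_2: rank ker ∂_2 − rank ∂_3 = (14 − 12) − 2 = 0, and the invariant factors of ∂_3 are all 1, so H_2 = 0.
  H_3: rank ker ∂_3 − rank ∂_4 = (2 − 2) − 0 = 0, and there is no ∂_4, so H_3 = 0.

As a check, the Euler characteristic is 10 − 23 + 14 − 2 = -1, which agrees with 1 − 2 + 0 − 0 = -1.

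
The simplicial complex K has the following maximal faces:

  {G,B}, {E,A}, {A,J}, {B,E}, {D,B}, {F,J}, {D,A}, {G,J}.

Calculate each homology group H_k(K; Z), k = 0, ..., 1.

K has 7 vertices, 8 edges.
rank ∂_0 = 0, rank ∂_1 = 6 ⇒ b_0 = 7 − 0 − 6 = 1; all invariant factors of ∂_1 are 1 so no torsion. So H_0 ≅ Z.
rank ∂_1 = 6, rank ∂_2 = 0 ⇒ b_1 = 8 − 6 − 0 = 2. So H_1 ≅ Z^2.

H_0 = Z,  H_1 = Z^2.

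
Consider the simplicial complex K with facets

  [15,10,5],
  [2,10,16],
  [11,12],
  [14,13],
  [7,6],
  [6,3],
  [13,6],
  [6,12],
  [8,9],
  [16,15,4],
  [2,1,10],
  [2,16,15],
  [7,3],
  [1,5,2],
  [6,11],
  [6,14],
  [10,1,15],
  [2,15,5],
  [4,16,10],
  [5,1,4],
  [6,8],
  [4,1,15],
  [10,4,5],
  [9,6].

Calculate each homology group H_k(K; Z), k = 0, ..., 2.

Fix the vertex order 1 < 2 < 3 < 4 < 5 < 6 < 7 < 8 < 9 < 10 < 11 < 12 < 13 < 14 < 15 < 16 and write every simplex with vertices in increasing order. Then dim K = 2 and the simplices of K are:

  0-simplices (16): [1], [2], [3], [4], [5], [6], [7], [8], [9], [10], [11], [12], [13], [14], [15], [16]
  1-simplices (30): (30 of them)
  2-simplices (12): [1,2,5], [1,2,10], [1,4,5], [1,4,15], [1,10,15], [2,5,15], [2,10,16], [2,15,16], [4,5,10], [4,10,16], [4,15,16], [5,10,15]

so the chain groups are C_0 ≅ Z^16, C_1 ≅ Z^30, C_2 ≅ Z^12.

∂_1: C_1 → C_0 is given by ∂[p,q] = [q] − [p]. For instance
  ∂[6,13] = [13] − [6].
This gives a 16×30 integer matrix of rank 14; reducing to Smith normal form yields diagonal entries (1,1,1,1,1,1,1,1,1,1,1,1,1,1).

∂_2: C_2 → C_1 acts by ∂[p,q,r] = [q,r] − [p,r] + [p,q]. For instance
  ∂[1,10,15] = [10,15] − [1,15] + [1,10],
  ∂[2,5,15] = [5,15] − [2,15] + [2,5].
The resulting 30×12 matrix has rank 12, and its Smith normal form has invariant factors (1,1,1,1,1,1,1,1,1,1,1,2).

Computing H_k = (kernel of ∂_k) / (image of ∂_{k+1}):

  H_0: rank C_0 − rank ∂_1 = 16 − 14 = 2, and the invariant factors of ∂_1 are all 1, so H_0 = Z^2.
  H_1: rank ker ∂_1 − rank ∂_2 = (30 − 14) − 12 = 4, and ∂_2 has invariant factor 2 > 1, so H_1 = Z^4 ⊕ Z/2.
  H_2: rank ker ∂_2 − rank ∂_3 = (12 − 12) − 0 = 0, and there is no ∂_3, so H_2 = 0.

H_0 = Z^2,  H_1 = Z^4 ⊕ Z/2,  H_2 = 0.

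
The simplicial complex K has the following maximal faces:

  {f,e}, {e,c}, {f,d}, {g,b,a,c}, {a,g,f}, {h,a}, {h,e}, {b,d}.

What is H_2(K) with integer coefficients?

K has 8 vertices, 14 edges, 5 triangles, 1 3-simplex.
rank ∂_2 = 4, rank ∂_3 = 1 ⇒ b_2 = 5 − 4 − 1 = 0; all invariant factors of ∂_3 are 1 so no torsion. So H_2 = 0.

H_2 = 0.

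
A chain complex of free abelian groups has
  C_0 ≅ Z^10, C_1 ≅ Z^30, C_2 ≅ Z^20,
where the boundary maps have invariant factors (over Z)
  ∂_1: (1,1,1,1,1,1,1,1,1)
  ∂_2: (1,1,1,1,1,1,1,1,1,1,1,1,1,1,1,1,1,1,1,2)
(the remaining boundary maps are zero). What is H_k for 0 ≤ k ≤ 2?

H_0 ≅ Z,  H_1 ≅ Z ⊕ Z/2Z,  H_2 = 0.

H_0: b_0 = 10 − 0 − 9 = 1; torsion from ∂_1 factors > 1: none. So H_0 ≅ Z.
H_1: b_1 = 30 − 9 − 20 = 1; torsion from ∂_2 factors > 1: [2]. So H_1 ≅ Z ⊕ Z/2Z.
H_2: b_2 = 20 − 20 − 0 = 0; torsion from ∂_3 factors > 1: none. So H_2 ≅ 0.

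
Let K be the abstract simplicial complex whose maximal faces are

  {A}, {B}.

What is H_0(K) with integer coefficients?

Fix the vertex order A < B and write every simplex with vertices in increasing order. Then dim K = 0 and the simplices of K are:

  0-simplices (2): A, B

so the chain groups are C_0 ≅ Z^2.

Now H_k = ker ∂_k / im ∂_{k+1}, so:

  H_0: rank C_0 − rank ∂_1 = 2 − 0 = 2, and there is no ∂_1, so H_0 = Z^2.

H_0 ≅ Z^2.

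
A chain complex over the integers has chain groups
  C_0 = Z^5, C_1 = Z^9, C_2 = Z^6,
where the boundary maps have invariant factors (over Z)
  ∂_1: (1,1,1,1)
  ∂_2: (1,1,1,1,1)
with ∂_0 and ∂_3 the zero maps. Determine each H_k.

H_0: b_0 = 5 − 0 − 4 = 1; torsion from ∂_1 factors > 1: none. So H_0 ≅ Z.
H_1: b_1 = 9 − 4 − 5 = 0; torsion from ∂_2 factors > 1: none. So H_1 ≅ 0.
H_2: b_2 = 6 − 5 − 0 = 1; torsion from ∂_3 factors > 1: none. So H_2 ≅ Z.

H_0 ≅ Z,  H_1 = 0,  H_2 ≅ Z.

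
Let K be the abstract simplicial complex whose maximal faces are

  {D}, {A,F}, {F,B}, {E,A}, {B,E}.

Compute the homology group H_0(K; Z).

Fix the vertex order A < B < D < E < F and write every simplex with vertices in increasing order. Then dim K = 1 and the simplices of K are:

  0-simplices (5): A, B, D, E, F
  1-simplices (4): AE, AF, BE, BF

giving chain groups C_0 ≅ Z^5, C_1 ≅ Z^4.

Boundary ∂_1: C_1 → C_0 maps an edge to its endpoints' difference, ∂[p,q] = q − p. For instance
  ∂BF = F − B.
The resulting 5×4 matrix has rank 3, and its Smith normal form has invariant factors (1,1,1).

Computing H_k = (kernel of ∂_k) / (image of ∂_{k+1}):

  H_0: rank C_0 − rank ∂_1 = 5 − 3 = 2, and the invariant factors of ∂_1 are all 1, so H_0 ≅ Z^2.

H_0 ≅ Z^2.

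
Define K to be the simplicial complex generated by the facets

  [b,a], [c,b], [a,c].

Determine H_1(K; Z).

Take the total order a < b < c on the vertex set. Then K (dimension 1) consists of the simplices:

  0-simplices (3): a, b, c
  1-simplices (3): ab, ac, bc

giving chain groups C_0 ≅ Z^3, C_1 ≅ Z^3.

Boundary ∂_1: C_1 → C_0 sends each edge [p,q] (with p < q) to q − p. For instance
  ∂bc = c − b.
As a 3×3 matrix over Z this has rank 2, with invariant factors (1,1).

Computing H_k = (kernel of ∂_k) / (image of ∂_{k+1}):

  H_1: rank ker ∂_1 − rank ∂_2 = (3 − 2) − 0 = 1, and there is no ∂_2, so H_1 ≅ Z.

H_1 = Z.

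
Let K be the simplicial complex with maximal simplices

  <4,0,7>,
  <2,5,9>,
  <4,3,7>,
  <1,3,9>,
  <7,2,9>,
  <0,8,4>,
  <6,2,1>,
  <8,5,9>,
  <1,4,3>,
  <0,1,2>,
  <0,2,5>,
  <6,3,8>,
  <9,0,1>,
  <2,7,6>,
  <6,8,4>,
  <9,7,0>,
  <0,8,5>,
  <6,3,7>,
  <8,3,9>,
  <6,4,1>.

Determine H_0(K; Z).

H_0 = Z.

Fix the vertex order 0 < 1 < 2 < 3 < 4 < 5 < 6 < 7 < 8 < 9 and write every simplex with vertices in increasing order. Then dim K = 2 and the simplices of K are:

  0-simplices (10): [0], [1], [2], [3], [4], [5], [6], [7], [8], [9]
  1-simplices (30): (30 of them)
  2-simplices (20): (20 of them)

Hence C_0 ≅ Z^10, C_1 ≅ Z^30, C_2 ≅ Z^20.

∂_1: C_1 → C_0 sends each edge [p,q] (with p < q) to q − p. For instance
  ∂[2,5] = [5] − [2].
The resulting 10×30 matrix has rank 9, and its Smith normal form has invariant factors (1,1,1,1,1,1,1,1,1).

Boundary ∂_2: C_2 → C_1 maps a triangle to the signed sum of its edges. For instance
  ∂[1,3,9] = [3,9] − [1,9] + [1,3],
  ∂[0,4,7] = [4,7] − [0,7] + [0,4].
This gives a 30×20 integer matrix of rank 20; reducing to Smith normal form yields diagonal entries (1,1,1,1,1,1,1,1,1,1,1,1,1,1,1,1,1,1,1,2).

Reading off H_k = ker ∂_k / im ∂_{k+1}:

  H_0: rank C_0 − rank ∂_1 = 10 − 9 = 1, and the invariant factors of ∂_1 are all 1, so H_0 ≅ Z.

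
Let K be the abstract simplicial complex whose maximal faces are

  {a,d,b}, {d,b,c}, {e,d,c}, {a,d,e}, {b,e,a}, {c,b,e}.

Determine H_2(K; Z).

Take the total order a < b < c < d < e on the vertex set. Then K (dimension 2) consists of the simplices:

  0-simplices (5): a, b, c, d, e
  1-simplices (9): ab, ad, ae, bc, bd, be, cd, ce, de
  2-simplices (6): abd, abe, ade, bcd, bce, cde

giving chain groups C_0 ≅ Z^5, C_1 ≅ Z^9, C_2 ≅ Z^6.

Boundary ∂_1: C_1 → C_0 sends each edge [p,q] (with p < q) to q − p. For instance
  ∂ab = b − a.
As a 5×9 matrix over Z this has rank 4, with invariant factors (1,1,1,1).

Boundary ∂_2: C_2 → C_1 maps a triangle to the signed sum of its edges. For instance
  ∂ade = de − ae + ad,
  ∂cde = de − ce + cd.
The 9×6 boundary matrix has rank 5 and Smith normal form diag(1,1,1,1,1).

From H_k ≅ ker(∂_k) / im(∂_{k+1}) we obtain:

  H_2: rank ker ∂_2 − rank ∂_3 = (6 − 5) − 0 = 1, and there is no ∂_3, so H_2 ≅ Z.

H_2 = Z.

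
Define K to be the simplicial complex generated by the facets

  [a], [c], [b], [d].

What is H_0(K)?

We work with the vertex ordering a < b < c < d. The simplices of K, each written with vertices in increasing order, are:

  0-simplices (4): a, b, c, d

so the chain groups are C_0 ≅ Z^4.

Now H_k = ker ∂_k / im ∂_{k+1}, so:

  H_0: rank C_0 − rank ∂_1 = 4 − 0 = 4, and there is no ∂_1, so H_0 = Z^4.

(K is a triangulation of a set of 4 points.)

H_0 ≅ Z^4.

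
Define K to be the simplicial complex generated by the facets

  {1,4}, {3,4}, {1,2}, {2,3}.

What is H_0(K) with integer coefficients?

Order the vertices as 1 < 2 < 3 < 4. Listing each simplex with vertices in this order, K has dimension 1 with simplices:

  0-simplices (4): [1], [2], [3], [4]
  1-simplices (4): [1,2], [1,4], [2,3], [3,4]

giving chain groups C_0 ≅ Z^4, C_1 ≅ Z^4.

Boundary ∂_1: C_1 → C_0 is given by ∂[p,q] = [q] − [p]. For instance
  ∂[1,4] = [4] − [1].
The resulting 4×4 matrix has rank 3, and its Smith normal form has invariant factors (1,1,1).

Computing H_k = (kernel of ∂_k) / (image of ∂_{k+1}):

  H_0: rank C_0 − rank ∂_1 = 4 − 3 = 1, and the invariant factors of ∂_1 are all 1, so H_0 = Z.

(K is a triangulation of the circle S^1.)

H_0 = Z.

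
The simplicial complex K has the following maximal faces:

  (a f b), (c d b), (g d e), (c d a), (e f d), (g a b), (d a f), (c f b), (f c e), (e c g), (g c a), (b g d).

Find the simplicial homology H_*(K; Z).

Order the vertices as a < b < c < d < e < f < g. Listing each simplex with vertices in this order, K has dimension 2 with simplices:

  0-simplices (7): a, b, c, d, e, f, g
  1-simplices (18): ab, ac, ad, af, ag, bc, bd, bf, bg, cd, ce, cf, cg, de, df, dg, ef, eg
  2-simplices (12): abf, abg, acd, acg, adf, bcd, bcf, bdg, cef, ceg, def, deg

so the chain groups are C_0 ≅ Z^7, C_1 ≅ Z^18, C_2 ≅ Z^12.

Boundary ∂_1: C_1 → C_0 sends each edge [p,q] (with p < q) to q − p. For instance
  ∂cg = g − c.
The 7×18 boundary matrix has rank 6 and Smith normal form diag(1,1,1,1,1,1).

∂_2: C_2 → C_1 maps a triangle to the signed sum of its edges. For instance
  ∂cef = ef − cf + ce,
  ∂abg = bg − ag + ab.
The resulting 18×12 matrix has rank 12, and its Smith normal form has invariant factors (1,1,1,1,1,1,1,1,1,1,1,2).

Computing H_k = (kernel of ∂_k) / (image of ∂_{k+1}):

  H_0: rank C_0 − rank ∂_1 = 7 − 6 = 1, and the invariant factors of ∂_1 are all 1, so H_0 = Z.
  H_1: rank ker ∂_1 − rank ∂_2 = (18 − 6) − 12 = 0, and ∂_2 has invariant factor 2 > 1, so H_1 = Z/2.
  H_2: rank ker ∂_2 − rank ∂_3 = (12 − 12) − 0 = 0, and there is no ∂_3, so H_2 = 0.

As a check, the Euler characteristic is 7 − 18 + 12 = 1, which agrees with 1 − 0 + 0 = 1.
(K is a triangulation of the real projective plane RP^2.)

H_0 ≅ Z,  H_1 ≅ Z/2,  H_2 = 0.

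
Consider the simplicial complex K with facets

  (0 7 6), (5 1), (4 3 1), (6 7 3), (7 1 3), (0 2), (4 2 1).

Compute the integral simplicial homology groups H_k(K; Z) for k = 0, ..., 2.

We work with the vertex ordering 0 < 1 < 2 < 3 < 4 < 5 < 6 < 7. The simplices of K, each written with vertices in increasing order, are:

  0-simplices (8): [0], [1], [2], [3], [4], [5], [6], [7]
  1-simplices (13): [0,2], [0,6], [0,7], [1,2], [1,3], [1,4], [1,5], [1,7], [2,4], [3,4], [3,6], [3,7], [6,7]
  2-simplices (5): [0,6,7], [1,2,4], [1,3,4], [1,3,7], [3,6,7]

giving chain groups C_0 ≅ Z^8, C_1 ≅ Z^13, C_2 ≅ Z^5.

∂_1: C_1 → C_0 sends each edge [p,q] (with p < q) to q − p. For instance
  ∂[2,4] = [4] − [2].
As a 8×13 matrix over Z this has rank 7, with invariant factors (1,1,1,1,1,1,1).

∂_2: C_2 → C_1 maps a triangle to the signed sum of its edges. For instance
  ∂[1,2,4] = [2,4] − [1,4] + [1,2],
  ∂[1,3,7] = [3,7] − [1,7] + [1,3].
This gives a 13×5 integer matrix of rank 5; reducing to Smith normal form yields diagonal entries (1,1,1,1,1).

Reading off H_k = ker ∂_k / im ∂_{k+1}:

  H_0: rank C_0 − rank ∂_1 = 8 − 7 = 1, and the invariant factors of ∂_1 are all 1, so H_0 ≅ Z.
  H_1: rank ker ∂_1 − rank ∂_2 = (13 − 7) − 5 = 1, and the invariant factors of ∂_2 are all 1, so H_1 ≅ Z.
  H_2: rank ker ∂_2 − rank ∂_3 = (5 − 5) − 0 = 0, and there is no ∂_3, so H_2 ≅ 0.

As a check, the Euler characteristic is 8 − 13 + 5 = 0, which agrees with 1 − 1 + 0 = 0.

H_0 ≅ Z,  H_1 ≅ Z,  H_2 = 0.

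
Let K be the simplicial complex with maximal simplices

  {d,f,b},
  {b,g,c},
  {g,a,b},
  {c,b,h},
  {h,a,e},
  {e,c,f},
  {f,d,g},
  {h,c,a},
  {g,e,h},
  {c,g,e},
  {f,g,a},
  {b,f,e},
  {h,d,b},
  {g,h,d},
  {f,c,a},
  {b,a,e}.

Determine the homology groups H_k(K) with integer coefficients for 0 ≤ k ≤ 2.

K has 8 vertices, 24 edges, 16 triangles.
rank ∂_0 = 0, rank ∂_1 = 7 ⇒ b_0 = 8 − 0 − 7 = 1; all invariant factors of ∂_1 are 1 so no torsion. So H_0 = Z.
rank ∂_1 = 7, rank ∂_2 = 15 ⇒ b_1 = 24 − 7 − 15 = 2; all invariant factors of ∂_2 are 1 so no torsion. So H_1 = Z^2.
rank ∂_2 = 15, rank ∂_3 = 0 ⇒ b_2 = 16 − 15 − 0 = 1. So H_2 = Z.

H_0 ≅ Z,  H_1 ≅ Z^2,  H_2 ≅ Z.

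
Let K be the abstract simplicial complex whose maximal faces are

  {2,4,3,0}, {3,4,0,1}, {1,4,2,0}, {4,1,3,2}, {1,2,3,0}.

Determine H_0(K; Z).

H_0 ≅ Z.

We work with the vertex ordering 0 < 1 < 2 < 3 < 4. The simplices of K, each written with vertices in increasing order, are:

  0-simplices (5): [0], [1], [2], [3], [4]
  1-simplices (10): [0,1], [0,2], [0,3], [0,4], [1,2], [1,3], [1,4], [2,3], [2,4], [3,4]
  2-simplices (10): [0,1,2], [0,1,3], [0,1,4], [0,2,3], [0,2,4], [0,3,4], [1,2,3], [1,2,4], [1,3,4], [2,3,4]
  3-simplices (5): [0,1,2,3], [0,1,2,4], [0,1,3,4], [0,2,3,4], [1,2,3,4]

so the chain groups are C_0 ≅ Z^5, C_1 ≅ Z^10, C_2 ≅ Z^10, C_3 ≅ Z^5.

∂_1: C_1 → C_0 maps an edge to its endpoints' difference, ∂[p,q] = q − p. For instance
  ∂[2,3] = [3] − [2].
As a 5×10 matrix over Z this has rank 4, with invariant factors (1,1,1,1).

∂_2: C_2 → C_1 maps a triangle to the signed sum of its edges. For instance
  ∂[1,3,4] = [3,4] − [1,4] + [1,3],
  ∂[0,2,4] = [2,4] − [0,4] + [0,2].
As a 10×10 matrix over Z this has rank 6, with invariant factors (1,1,1,1,1,1).

The boundary map ∂_3: C_3 → C_2 sends each 3-simplex σ to the alternating sum Σ_i (−1)^i (σ with its i-th vertex removed). For instance
  ∂[0,1,2,3] = [1,2,3] − [0,2,3] + [0,1,3] − [0,1,2],
  ∂[0,1,3,4] = [1,3,4] − [0,3,4] + [0,1,4] − [0,1,3].
The resulting 10×5 matrix has rank 4, and its Smith normal form has invariant factors (1,1,1,1).

From H_k ≅ ker(∂_k) / im(∂_{k+1}) we obtain:

  H_0: rank C_0 − rank ∂_1 = 5 − 4 = 1, and the invariant factors of ∂_1 are all 1, so H_0 ≅ Z.

(K is a triangulation of the 3-sphere S^3.)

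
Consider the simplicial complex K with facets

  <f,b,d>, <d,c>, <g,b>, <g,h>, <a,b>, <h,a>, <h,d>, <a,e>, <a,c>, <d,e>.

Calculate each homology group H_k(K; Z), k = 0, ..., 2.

Fix the vertex order a < b < c < d < e < f < g < h and write every simplex with vertices in increasing order. Then dim K = 2 and the simplices of K are:

  0-simplices (8): a, b, c, d, e, f, g, h
  1-simplices (12): ab, ac, ae, ah, bd, bf, bg, cd, de, df, dh, gh
  2-simplices (1): bdf

Hence C_0 ≅ Z^8, C_1 ≅ Z^12, C_2 ≅ Z^1.

Boundary ∂_1: C_1 → C_0 is given by ∂[p,q] = [q] − [p].
As a 8×12 matrix over Z this has rank 7, with invariant factors (1,1,1,1,1,1,1).

The boundary map ∂_2: C_2 → C_1 sends each 2-simplex [p,q,r] to [q,r] − [p,r] + [p,q]. For instance
  ∂bdf = df − bf + bd.
The resulting 12×1 matrix has rank 1, and its Smith normal form has invariant factors (1).

Now H_k = ker ∂_k / im ∂_{k+1}, so:

  H_0: rank C_0 − rank ∂_1 = 8 − 7 = 1, and the invariant factors of ∂_1 are all 1, so H_0 ≅ Z.
  H_1: rank ker ∂_1 − rank ∂_2 = (12 − 7) − 1 = 4, and the invariant factors of ∂_2 are all 1, so H_1 ≅ Z^4.
  H_2: rank ker ∂_2 − rank ∂_3 = (1 − 1) − 0 = 0, and there is no ∂_3, so H_2 ≅ 0.

H_0 = Z,  H_1 = Z^4,  H_2 = 0.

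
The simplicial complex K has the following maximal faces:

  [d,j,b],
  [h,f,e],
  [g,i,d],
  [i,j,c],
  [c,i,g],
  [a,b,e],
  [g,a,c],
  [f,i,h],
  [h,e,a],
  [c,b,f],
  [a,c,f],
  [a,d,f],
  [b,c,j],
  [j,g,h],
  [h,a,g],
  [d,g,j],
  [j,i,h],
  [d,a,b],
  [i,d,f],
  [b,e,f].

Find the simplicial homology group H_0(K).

H_0 = Z.

Fix the vertex order a < b < c < d < e < f < g < h < i < j and write every simplex with vertices in increasing order. Then dim K = 2 and the simplices of K are:

  0-simplices (10): a, b, c, d, e, f, g, h, i, j
  1-simplices (30): ab, ac, ad, ae, af, ag, ah, bc, bd, be, bf, bj, cf, cg, ci, cj, df, dg, di, dj, ef, eh, fh, fi, gh, gi, gj, hi, hj, ij
  2-simplices (20): abd, abe, acf, acg, adf, aeh, agh, bcf, bcj, bdj, bef, cgi, cij, dfi, dgi, dgj, efh, fhi, ghj, hij

giving chain groups C_0 ≅ Z^10, C_1 ≅ Z^30, C_2 ≅ Z^20.

Boundary ∂_1: C_1 → C_0 is given by ∂[p,q] = [q] − [p].
The resulting 10×30 matrix has rank 9, and its Smith normal form has invariant factors (1,1,1,1,1,1,1,1,1).

∂_2: C_2 → C_1 acts by ∂[p,q,r] = [q,r] − [p,r] + [p,q]. For instance
  ∂bef = ef − bf + be,
  ∂agh = gh − ah + ag.
The 30×20 boundary matrix has rank 20 and Smith normal form diag(1,1,1,1,1,1,1,1,1,1,1,1,1,1,1,1,1,1,1,2).

From H_k ≅ ker(∂_k) / im(∂_{k+1}) we obtain:

  H_0: rank C_0 − rank ∂_1 = 10 − 9 = 1, and the invariant factors of ∂_1 are all 1, so H_0 ≅ Z.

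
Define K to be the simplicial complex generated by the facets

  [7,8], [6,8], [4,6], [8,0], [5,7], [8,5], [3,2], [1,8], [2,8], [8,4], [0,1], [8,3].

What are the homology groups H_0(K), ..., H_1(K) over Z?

Order the vertices as 0 < 1 < 2 < 3 < 4 < 5 < 6 < 7 < 8. Listing each simplex with vertices in this order, K has dimension 1 with simplices:

  0-simplices (9): [0], [1], [2], [3], [4], [5], [6], [7], [8]
  1-simplices (12): [0,1], [0,8], [1,8], [2,3], [2,8], [3,8], [4,6], [4,8], [5,7], [5,8], [6,8], [7,8]

Hence C_0 ≅ Z^9, C_1 ≅ Z^12.

Boundary ∂_1: C_1 → C_0 maps an edge to its endpoints' difference, ∂[p,q] = q − p. For instance
  ∂[4,8] = [8] − [4].
This gives a 9×12 integer matrix of rank 8; reducing to Smith normal form yields diagonal entries (1,1,1,1,1,1,1,1).

Now H_k = ker ∂_k / im ∂_{k+1}, so:

  H_0: rank C_0 − rank ∂_1 = 9 − 8 = 1, and the invariant factors of ∂_1 are all 1, so H_0 = Z.
  H_1: rank ker ∂_1 − rank ∂_2 = (12 − 8) − 0 = 4, and there is no ∂_2, so H_1 = Z^4.

As a check, the Euler characteristic is 9 − 12 = -3, which agrees with 1 − 4 = -3.
(K is a triangulation of a wedge of 4 circles.)

H_0 ≅ Z,  H_1 ≅ Z^4.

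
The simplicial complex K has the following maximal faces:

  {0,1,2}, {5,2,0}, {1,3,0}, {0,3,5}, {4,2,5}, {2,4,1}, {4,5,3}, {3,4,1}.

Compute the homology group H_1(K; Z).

Take the total order 0 < 1 < 2 < 3 < 4 < 5 on the vertex set. Then K (dimension 2) consists of the simplices:

  0-simplices (6): [0], [1], [2], [3], [4], [5]
  1-simplices (12): [0,1], [0,2], [0,3], [0,5], [1,2], [1,3], [1,4], [2,4], [2,5], [3,4], [3,5], [4,5]
  2-simplices (8): [0,1,2], [0,1,3], [0,2,5], [0,3,5], [1,2,4], [1,3,4], [2,4,5], [3,4,5]

Hence C_0 ≅ Z^6, C_1 ≅ Z^12, C_2 ≅ Z^8.

The boundary map ∂_1: C_1 → C_0 maps an edge to its endpoints' difference, ∂[p,q] = q − p. For instance
  ∂[4,5] = [5] − [4].
The resulting 6×12 matrix has rank 5, and its Smith normal form has invariant factors (1,1,1,1,1).

The boundary map ∂_2: C_2 → C_1 sends each 2-simplex [p,q,r] to [q,r] − [p,r] + [p,q]. For instance
  ∂[1,2,4] = [2,4] − [1,4] + [1,2],
  ∂[0,1,3] = [1,3] − [0,3] + [0,1].
The resulting 12×8 matrix has rank 7, and its Smith normal form has invariant factors (1,1,1,1,1,1,1).

From H_k ≅ ker(∂_k) / im(∂_{k+1}) we obtain:

  H_1: rank ker ∂_1 − rank ∂_2 = (12 − 5) − 7 = 0, and the invariant factors of ∂_2 are all 1, so H_1 ≅ 0.

H_1 = 0.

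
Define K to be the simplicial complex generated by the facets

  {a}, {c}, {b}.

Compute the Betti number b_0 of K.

b_0 = 3.

Take the total order a < b < c on the vertex set. Then K (dimension 0) consists of the simplices:

  0-simplices (3): a, b, c

giving chain groups C_0 ≅ Z^3.

Now H_k = ker ∂_k / im ∂_{k+1}, so:

  H_0: rank C_0 − rank ∂_1 = 3 − 0 = 3, and there is no ∂_1, so H_0 ≅ Z^3.

Hence the Betti numbers are b_0 = 3.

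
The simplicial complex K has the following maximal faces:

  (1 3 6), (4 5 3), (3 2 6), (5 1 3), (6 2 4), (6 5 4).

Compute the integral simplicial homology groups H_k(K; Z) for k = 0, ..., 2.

H_0 = Z,  H_1 = Z,  H_2 = 0.

Fix the vertex order 1 < 2 < 3 < 4 < 5 < 6 and write every simplex with vertices in increasing order. Then dim K = 2 and the simplices of K are:

  0-simplices (6): [1], [2], [3], [4], [5], [6]
  1-simplices (12): [1,3], [1,5], [1,6], [2,3], [2,4], [2,6], [3,4], [3,5], [3,6], [4,5], [4,6], [5,6]
  2-simplices (6): [1,3,5], [1,3,6], [2,3,6], [2,4,6], [3,4,5], [4,5,6]

giving chain groups C_0 ≅ Z^6, C_1 ≅ Z^12, C_2 ≅ Z^6.

The boundary map ∂_1: C_1 → C_0 is given by ∂[p,q] = [q] − [p]. For instance
  ∂[5,6] = [6] − [5].
The resulting 6×12 matrix has rank 5, and its Smith normal form has invariant factors (1,1,1,1,1).

∂_2: C_2 → C_1 acts by ∂[p,q,r] = [q,r] − [p,r] + [p,q]. For instance
  ∂[4,5,6] = [5,6] − [4,6] + [4,5],
  ∂[3,4,5] = [4,5] − [3,5] + [3,4].
This gives a 12×6 integer matrix of rank 6; reducing to Smith normal form yields diagonal entries (1,1,1,1,1,1).

From H_k ≅ ker(∂_k) / im(∂_{k+1}) we obtain:

  H_0: rank C_0 − rank ∂_1 = 6 − 5 = 1, and the invariant factors of ∂_1 are all 1, so H_0 ≅ Z.
  H_1: rank ker ∂_1 − rank ∂_2 = (12 − 5) − 6 = 1, and the invariant factors of ∂_2 are all 1, so H_1 ≅ Z.
  H_2: rank ker ∂_2 − rank ∂_3 = (6 − 6) − 0 = 0, and there is no ∂_3, so H_2 ≅ 0.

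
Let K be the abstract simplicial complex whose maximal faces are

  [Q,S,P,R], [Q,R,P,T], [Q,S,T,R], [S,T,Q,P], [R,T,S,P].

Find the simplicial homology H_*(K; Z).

H_0 ≅ Z,  H_1 = 0,  H_2 = 0,  H_3 ≅ Z.

Order the vertices as P < Q < R < S < T. Listing each simplex with vertices in this order, K has dimension 3 with simplices:

  0-simplices (5): P, Q, R, S, T
  1-simplices (10): PQ, PR, PS, PT, QR, QS, QT, RS, RT, ST
  2-simplices (10): PQR, PQS, PQT, PRS, PRT, PST, QRS, QRT, QST, RST
  3-simplices (5): PQRS, PQRT, PQST, PRST, QRST

giving chain groups C_0 ≅ Z^5, C_1 ≅ Z^10, C_2 ≅ Z^10, C_3 ≅ Z^5.

Boundary ∂_1: C_1 → C_0 sends each edge [p,q] (with p < q) to q − p.
This gives a 5×10 integer matrix of rank 4; reducing to Smith normal form yields diagonal entries (1,1,1,1).

∂_2: C_2 → C_1 acts by ∂[p,q,r] = [q,r] − [p,r] + [p,q]. For instance
  ∂PST = ST − PT + PS,
  ∂QST = ST − QT + QS.
The 10×10 boundary matrix has rank 6 and Smith normal form diag(1,1,1,1,1,1).

The boundary map ∂_3: C_3 → C_2 sends each 3-simplex σ to the alternating sum Σ_i (−1)^i (σ with its i-th vertex removed). For instance
  ∂QRST = RST − QST + QRT − QRS,
  ∂PQRS = QRS − PRS + PQS − PQR.
This gives a 10×5 integer matrix of rank 4; reducing to Smith normal form yields diagonal entries (1,1,1,1).

From H_k ≅ ker(∂_k) / im(∂_{k+1}) we obtain:

  H_0: rank C_0 − rank ∂_1 = 5 − 4 = 1, and the invariant factors of ∂_1 are all 1, so H_0 = Z.
  H_1: rank ker ∂_1 − rank ∂_2 = (10 − 4) − 6 = 0, and the invariant factors of ∂_2 are all 1, so H_1 = 0.
  H_2: rank ker ∂_2 − rank ∂_3 = (10 − 6) − 4 = 0, and the invariant factors of ∂_3 are all 1, so H_2 = 0.
  H_3: rank ker ∂_3 − rank ∂_4 = (5 − 4) − 0 = 1, and there is no ∂_4, so H_3 = Z.

As a check, the Euler characteristic is 5 − 10 + 10 − 5 = 0, which agrees with 1 − 0 + 0 − 1 = 0.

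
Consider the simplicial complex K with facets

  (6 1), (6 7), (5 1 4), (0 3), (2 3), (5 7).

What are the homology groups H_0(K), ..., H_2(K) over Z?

H_0 ≅ Z^2,  H_1 ≅ Z,  H_2 = 0.

We work with the vertex ordering 0 < 1 < 2 < 3 < 4 < 5 < 6 < 7. The simplices of K, each written with vertices in increasing order, are:

  0-simplices (8): [0], [1], [2], [3], [4], [5], [6], [7]
  1-simplices (8): [0,3], [1,4], [1,5], [1,6], [2,3], [4,5], [5,7], [6,7]
  2-simplices (1): [1,4,5]

giving chain groups C_0 ≅ Z^8, C_1 ≅ Z^8, C_2 ≅ Z^1.

The boundary map ∂_1: C_1 → C_0 is given by ∂[p,q] = [q] − [p]. For instance
  ∂[0,3] = [3] − [0].
This gives a 8×8 integer matrix of rank 6; reducing to Smith normal form yields diagonal entries (1,1,1,1,1,1).

∂_2: C_2 → C_1 acts by ∂[p,q,r] = [q,r] − [p,r] + [p,q]. For instance
  ∂[1,4,5] = [4,5] − [1,5] + [1,4].
As a 8×1 matrix over Z this has rank 1, with invariant factors (1).

Reading off H_k = ker ∂_k / im ∂_{k+1}:

  H_0: rank C_0 − rank ∂_1 = 8 − 6 = 2, and the invariant factors of ∂_1 are all 1, so H_0 ≅ Z^2.
  H_1: rank ker ∂_1 − rank ∂_2 = (8 − 6) − 1 = 1, and the invariant factors of ∂_2 are all 1, so H_1 ≅ Z.
  H_2: rank ker ∂_2 − rank ∂_3 = (1 − 1) − 0 = 0, and there is no ∂_3, so H_2 ≅ 0.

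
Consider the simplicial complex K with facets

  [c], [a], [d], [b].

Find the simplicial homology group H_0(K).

Fix the vertex order a < b < c < d and write every simplex with vertices in increasing order. Then dim K = 0 and the simplices of K are:

  0-simplices (4): a, b, c, d

giving chain groups C_0 ≅ Z^4.

From H_k ≅ ker(∂_k) / im(∂_{k+1}) we obtain:

  H_0: rank C_0 − rank ∂_1 = 4 − 0 = 4, and there is no ∂_1, so H_0 = Z^4.

(K is a triangulation of a set of 4 points.)

H_0 = Z^4.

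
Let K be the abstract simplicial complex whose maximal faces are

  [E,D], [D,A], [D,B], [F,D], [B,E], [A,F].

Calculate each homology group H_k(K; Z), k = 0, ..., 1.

Fix the vertex order A < B < D < E < F and write every simplex with vertices in increasing order. Then dim K = 1 and the simplices of K are:

  0-simplices (5): A, B, D, E, F
  1-simplices (6): AD, AF, BD, BE, DE, DF

giving chain groups C_0 ≅ Z^5, C_1 ≅ Z^6.

Boundary ∂_1: C_1 → C_0 is given by ∂[p,q] = [q] − [p].
This gives a 5×6 integer matrix of rank 4; reducing to Smith normal form yields diagonal entries (1,1,1,1).

Now H_k = ker ∂_k / im ∂_{k+1}, so:

  H_0: rank C_0 − rank ∂_1 = 5 − 4 = 1, and the invariant factors of ∂_1 are all 1, so H_0 ≅ Z.
  H_1: rank ker ∂_1 − rank ∂_2 = (6 − 4) − 0 = 2, and there is no ∂_2, so H_1 ≅ Z^2.

As a check, the Euler characteristic is 5 − 6 = -1, which agrees with 1 − 2 = -1.

H_0 ≅ Z,  H_1 ≅ Z^2.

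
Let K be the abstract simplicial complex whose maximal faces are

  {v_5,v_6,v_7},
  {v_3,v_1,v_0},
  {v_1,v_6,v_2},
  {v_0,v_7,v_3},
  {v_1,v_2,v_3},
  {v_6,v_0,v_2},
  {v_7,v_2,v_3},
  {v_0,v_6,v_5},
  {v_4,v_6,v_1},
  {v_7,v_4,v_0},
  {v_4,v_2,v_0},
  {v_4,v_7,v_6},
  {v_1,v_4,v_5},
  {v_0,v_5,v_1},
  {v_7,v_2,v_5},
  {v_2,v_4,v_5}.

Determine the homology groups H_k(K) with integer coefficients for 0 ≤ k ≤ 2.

H_0 ≅ Z,  H_1 ≅ Z^2,  H_2 ≅ Z.

We work with the vertex ordering v_0 < v_1 < v_2 < v_3 < v_4 < v_5 < v_6 < v_7. The simplices of K, each written with vertices in increasing order, are:

  0-simplices (8): [v_0], [v_1], [v_2], [v_3], [v_4], [v_5], [v_6], [v_7]
  1-simplices (24): (24 of them)
  2-simplices (16): (16 of them)

giving chain groups C_0 ≅ Z^8, C_1 ≅ Z^24, C_2 ≅ Z^16.

Boundary ∂_1: C_1 → C_0 is given by ∂[p,q] = [q] − [p]. For instance
  ∂[v_5,v_6] = [v_6] − [v_5].
As a 8×24 matrix over Z this has rank 7, with invariant factors (1,1,1,1,1,1,1).

The boundary map ∂_2: C_2 → C_1 acts by ∂[p,q,r] = [q,r] − [p,r] + [p,q]. For instance
  ∂[v_0,v_4,v_7] = [v_4,v_7] − [v_0,v_7] + [v_0,v_4],
  ∂[v_1,v_4,v_5] = [v_4,v_5] − [v_1,v_5] + [v_1,v_4].
The resulting 24×16 matrix has rank 15, and its Smith normal form has invariant factors (1,1,1,1,1,1,1,1,1,1,1,1,1,1,1).

Now H_k = ker ∂_k / im ∂_{k+1}, so:

  H_0: rank C_0 − rank ∂_1 = 8 − 7 = 1, and the invariant factors of ∂_1 are all 1, so H_0 ≅ Z.
  H_1: rank ker ∂_1 − rank ∂_2 = (24 − 7) − 15 = 2, and the invariant factors of ∂_2 are all 1, so H_1 ≅ Z^2.
  H_2: rank ker ∂_2 − rank ∂_3 = (16 − 15) − 0 = 1, and there is no ∂_3, so H_2 ≅ Z.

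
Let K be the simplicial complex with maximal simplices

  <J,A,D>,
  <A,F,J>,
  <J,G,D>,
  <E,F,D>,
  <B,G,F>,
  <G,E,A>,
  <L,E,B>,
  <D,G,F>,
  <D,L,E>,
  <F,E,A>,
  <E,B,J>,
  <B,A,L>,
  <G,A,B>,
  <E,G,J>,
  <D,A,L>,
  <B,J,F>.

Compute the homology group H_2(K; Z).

Take the total order A < B < D < E < F < G < J < L on the vertex set. Then K (dimension 2) consists of the simplices:

  0-simplices (8): A, B, D, E, F, G, J, L
  1-simplices (24): AB, AD, AE, AF, AG, AJ, AL, BE, BF, BG, BJ, BL, DE, DF, DG, DJ, DL, EF, EG, EJ, EL, FG, FJ, GJ
  2-simplices (16): ABG, ABL, ADJ, ADL, AEF, AEG, AFJ, BEJ, BEL, BFG, BFJ, DEF, DEL, DFG, DGJ, EGJ

giving chain groups C_0 ≅ Z^8, C_1 ≅ Z^24, C_2 ≅ Z^16.

Boundary ∂_1: C_1 → C_0 is given by ∂[p,q] = [q] − [p]. For instance
  ∂AL = L − A.
This gives a 8×24 integer matrix of rank 7; reducing to Smith normal form yields diagonal entries (1,1,1,1,1,1,1).

The boundary map ∂_2: C_2 → C_1 acts by ∂[p,q,r] = [q,r] − [p,r] + [p,q]. For instance
  ∂ADL = DL − AL + AD,
  ∂BEJ = EJ − BJ + BE.
The 24×16 boundary matrix has rank 15 and Smith normal form diag(1,1,1,1,1,1,1,1,1,1,1,1,1,1,1).

Computing H_k = (kernel of ∂_k) / (image of ∂_{k+1}):

  H_2: rank ker ∂_2 − rank ∂_3 = (16 − 15) − 0 = 1, and there is no ∂_3, so H_2 ≅ Z.

H_2 = Z.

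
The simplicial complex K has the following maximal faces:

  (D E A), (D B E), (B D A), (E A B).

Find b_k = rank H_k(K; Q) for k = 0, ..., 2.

K has 4 vertices, 6 edges, 4 triangles.
rank ∂_0 = 0, rank ∂_1 = 3 ⇒ b_0 = 4 − 0 − 3 = 1; all invariant factors of ∂_1 are 1 so no torsion. So H_0 = Z.
rank ∂_1 = 3, rank ∂_2 = 3 ⇒ b_1 = 6 − 3 − 3 = 0; all invariant factors of ∂_2 are 1 so no torsion. So H_1 = 0.
rank ∂_2 = 3, rank ∂_3 = 0 ⇒ b_2 = 4 − 3 − 0 = 1. So H_2 = Z.

b_0 = 1, b_1 = 0, b_2 = 1.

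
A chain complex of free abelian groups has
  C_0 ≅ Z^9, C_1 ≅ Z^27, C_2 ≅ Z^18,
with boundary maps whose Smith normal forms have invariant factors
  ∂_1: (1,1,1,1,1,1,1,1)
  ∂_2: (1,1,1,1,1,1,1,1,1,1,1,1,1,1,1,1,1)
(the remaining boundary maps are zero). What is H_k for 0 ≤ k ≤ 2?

H_0 ≅ Z,  H_1 ≅ Z^2,  H_2 ≅ Z.

H_0: b_0 = 9 − 0 − 8 = 1; torsion from ∂_1 factors > 1: none. So H_0 ≅ Z.
H_1: b_1 = 27 − 8 − 17 = 2; torsion from ∂_2 factors > 1: none. So H_1 ≅ Z^2.
H_2: b_2 = 18 − 17 − 0 = 1; torsion from ∂_3 factors > 1: none. So H_2 ≅ Z.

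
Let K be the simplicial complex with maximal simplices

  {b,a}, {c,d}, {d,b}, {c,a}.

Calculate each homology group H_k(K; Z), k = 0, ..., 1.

Order the vertices as a < b < c < d. Listing each simplex with vertices in this order, K has dimension 1 with simplices:

  0-simplices (4): a, b, c, d
  1-simplices (4): ab, ac, bd, cd

Hence C_0 ≅ Z^4, C_1 ≅ Z^4.

The boundary map ∂_1: C_1 → C_0 maps an edge to its endpoints' difference, ∂[p,q] = q − p. For instance
  ∂bd = d − b.
The resulting 4×4 matrix has rank 3, and its Smith normal form has invariant factors (1,1,1).

Computing H_k = (kernel of ∂_k) / (image of ∂_{k+1}):

  H_0: rank C_0 − rank ∂_1 = 4 − 3 = 1, and the invariant factors of ∂_1 are all 1, so H_0 ≅ Z.
  H_1: rank ker ∂_1 − rank ∂_2 = (4 − 3) − 0 = 1, and there is no ∂_2, so H_1 ≅ Z.

H_0 = Z,  H_1 = Z.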